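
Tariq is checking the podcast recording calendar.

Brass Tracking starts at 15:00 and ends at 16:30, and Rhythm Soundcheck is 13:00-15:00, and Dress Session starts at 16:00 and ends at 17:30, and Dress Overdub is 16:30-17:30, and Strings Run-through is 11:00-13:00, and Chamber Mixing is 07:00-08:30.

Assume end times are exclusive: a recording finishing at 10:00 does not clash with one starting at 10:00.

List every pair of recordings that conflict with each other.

Check each pair: they overlap iff neither finishes before the other starts.
Sorted by start: Chamber Mixing, Strings Run-through, Rhythm Soundcheck, Brass Tracking, Dress Session, Dress Overdub.
Strings Run-through starts after Chamber Mixing ends, so Chamber Mixing has no further overlaps.
Rhythm Soundcheck starts exactly when Strings Run-through ends (back-to-back, no overlap), so Strings Run-through has no further overlaps.
Brass Tracking starts exactly when Rhythm Soundcheck ends (back-to-back, no overlap), so Rhythm Soundcheck has no further overlaps.
Dress Session starts before Brass Tracking ends → Brass Tracking and Dress Session overlap.
Dress Overdub starts exactly when Brass Tracking ends (back-to-back, no overlap).
Dress Overdub starts before Dress Session ends → Dress Session and Dress Overdub overlap.

Brass Tracking & Dress Session, Dress Overdub & Dress Session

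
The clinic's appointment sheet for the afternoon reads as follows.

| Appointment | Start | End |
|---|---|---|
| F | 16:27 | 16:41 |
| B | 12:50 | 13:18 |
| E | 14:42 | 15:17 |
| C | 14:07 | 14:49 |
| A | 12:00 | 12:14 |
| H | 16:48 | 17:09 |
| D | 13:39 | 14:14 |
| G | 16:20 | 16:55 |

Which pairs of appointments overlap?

Check each pair: they overlap iff neither finishes before the other starts.
Sorted by start: A, B, D, C, E, G, F, H.
B starts after A ends — done with A.
D starts after B ends — done with B.
C starts before D ends → D and C overlap.
E starts after D ends — done with D.
E starts before C ends → C and E overlap.
G starts after C ends — done with C.
G starts after E ends — done with E.
F starts before G ends → G and F overlap.
H starts before G ends → G and H overlap.
H starts after F ends.

C & D, C & E, F & G, G & H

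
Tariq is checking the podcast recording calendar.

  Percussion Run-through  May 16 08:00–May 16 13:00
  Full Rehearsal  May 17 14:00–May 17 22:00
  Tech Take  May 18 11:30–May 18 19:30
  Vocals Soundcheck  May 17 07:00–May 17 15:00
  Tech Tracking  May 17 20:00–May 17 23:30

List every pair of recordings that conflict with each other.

Full Rehearsal & Tech Tracking, Full Rehearsal & Vocals Soundcheck

Sorted by start: Percussion Run-through, Vocals Soundcheck, Full Rehearsal, Tech Tracking, Tech Take.
Vocals Soundcheck starts after Percussion Run-through ends; Percussion Run-through is clear from here.
Full Rehearsal starts before Vocals Soundcheck ends → Vocals Soundcheck and Full Rehearsal overlap.
Tech Tracking starts after Vocals Soundcheck ends; Vocals Soundcheck is clear from here.
Tech Tracking starts before Full Rehearsal ends → Full Rehearsal and Tech Tracking overlap.
Tech Take starts after Full Rehearsal ends.
Tech Take starts after Tech Tracking ends.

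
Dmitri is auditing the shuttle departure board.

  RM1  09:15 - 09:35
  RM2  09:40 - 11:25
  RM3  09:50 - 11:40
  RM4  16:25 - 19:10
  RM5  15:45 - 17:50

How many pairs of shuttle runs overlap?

Check each pair: they overlap iff neither finishes before the other starts.
Sorted by start: RM1, RM2, RM3, RM5, RM4.
RM2 starts after RM1 ends, so RM1 has no further overlaps.
RM3 starts before RM2 ends → RM2 and RM3 overlap.
RM5 starts after RM2 ends, so RM2 has no further overlaps.
RM5 starts after RM3 ends, so RM3 has no further overlaps.
RM4 starts before RM5 ends → RM5 and RM4 overlap.
Overlapping pairs: RM2 & RM3, RM4 & RM5 — 2 in total.

2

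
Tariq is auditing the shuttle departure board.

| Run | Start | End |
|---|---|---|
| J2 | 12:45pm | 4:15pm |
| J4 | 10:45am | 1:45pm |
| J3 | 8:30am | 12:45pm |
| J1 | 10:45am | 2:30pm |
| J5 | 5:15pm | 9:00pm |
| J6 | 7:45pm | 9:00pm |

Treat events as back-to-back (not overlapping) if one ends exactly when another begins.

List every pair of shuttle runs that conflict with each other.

J1 & J2, J1 & J3, J1 & J4, J2 & J4, J3 & J4, J5 & J6

Sorted by start: J3, J1, J4, J2, J5, J6.
J1 starts before J3 ends → J3 and J1 overlap.
J4 starts before J3 ends → J3 and J4 overlap.
J2 starts exactly when J3 ends (back-to-back, no overlap), so nothing later overlaps J3 either.
J4 starts before J1 ends → J1 and J4 overlap.
J2 starts before J1 ends → J1 and J2 overlap.
J5 starts after J1 ends, so nothing later overlaps J1 either.
J2 starts before J4 ends → J4 and J2 overlap.
J5 starts after J4 ends, so nothing later overlaps J4 either.
J5 starts after J2 ends, so nothing later overlaps J2 either.
J6 starts before J5 ends → J5 and J6 overlap.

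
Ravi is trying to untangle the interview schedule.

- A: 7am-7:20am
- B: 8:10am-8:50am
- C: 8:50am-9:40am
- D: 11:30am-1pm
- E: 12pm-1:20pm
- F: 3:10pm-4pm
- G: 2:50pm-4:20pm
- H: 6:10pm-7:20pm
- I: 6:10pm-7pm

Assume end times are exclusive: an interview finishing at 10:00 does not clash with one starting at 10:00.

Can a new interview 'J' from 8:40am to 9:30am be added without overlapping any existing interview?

No — it overlaps B, C

A: ends 7:20am at or before J starts 8:40am → clear.
B: starts 8:10am before J ends 9:30am, and ends 8:50am after J starts 8:40am → overlap.
C: starts 8:50am before J ends 9:30am, and ends 9:40am after J starts 8:40am → overlap.
D: starts 11:30am at or after J ends 9:30am → clear.
E: starts 12pm at or after J ends 9:30am → clear.
G: starts 2:50pm at or after J ends 9:30am → clear.
F: starts 3:10pm at or after J ends 9:30am → clear.
H: starts 6:10pm at or after J ends 9:30am → clear.
I: starts 6:10pm at or after J ends 9:30am → clear.
J overlaps B, C.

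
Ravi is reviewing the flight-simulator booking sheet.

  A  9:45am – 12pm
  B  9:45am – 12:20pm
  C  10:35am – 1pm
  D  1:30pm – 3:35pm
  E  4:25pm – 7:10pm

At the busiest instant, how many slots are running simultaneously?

3

Walk through starts and ends in time order (an end at T is processed before a start at T):
9:45am start A → 1
9:45am start B → 2
10:35am start C → 3
12pm end A → 2
12:20pm end B → 1
1pm end C → 0
1:30pm start D → 1
3:35pm end D → 0
4:25pm start E → 1
7:10pm end E → 0
Peak is 3, at 10:35am (A, B, C).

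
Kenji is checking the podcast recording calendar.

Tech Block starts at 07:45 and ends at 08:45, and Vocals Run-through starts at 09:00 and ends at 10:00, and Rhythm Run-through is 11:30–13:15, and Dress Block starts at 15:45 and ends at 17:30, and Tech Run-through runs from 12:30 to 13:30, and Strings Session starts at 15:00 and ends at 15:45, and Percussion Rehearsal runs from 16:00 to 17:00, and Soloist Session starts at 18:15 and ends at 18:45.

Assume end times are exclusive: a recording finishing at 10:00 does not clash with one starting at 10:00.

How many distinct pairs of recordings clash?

2

Sorted by start: Tech Block, Vocals Run-through, Rhythm Run-through, Tech Run-through, Strings Session, Dress Block, Percussion Rehearsal, Soloist Session.
Vocals Run-through starts after Tech Block ends, so nothing later overlaps Tech Block either.
Rhythm Run-through starts after Vocals Run-through ends, so nothing later overlaps Vocals Run-through either.
Tech Run-through starts before Rhythm Run-through ends → Rhythm Run-through and Tech Run-through overlap.
Strings Session starts after Rhythm Run-through ends, so nothing later overlaps Rhythm Run-through either.
Strings Session starts after Tech Run-through ends, so nothing later overlaps Tech Run-through either.
Dress Block starts exactly when Strings Session ends (back-to-back, no overlap), so nothing later overlaps Strings Session either.
Percussion Rehearsal starts before Dress Block ends → Dress Block and Percussion Rehearsal overlap.
Soloist Session starts after Dress Block ends.
Soloist Session starts after Percussion Rehearsal ends.
Overlapping pairs: Dress Block & Percussion Rehearsal, Rhythm Run-through & Tech Run-through — 2 in total.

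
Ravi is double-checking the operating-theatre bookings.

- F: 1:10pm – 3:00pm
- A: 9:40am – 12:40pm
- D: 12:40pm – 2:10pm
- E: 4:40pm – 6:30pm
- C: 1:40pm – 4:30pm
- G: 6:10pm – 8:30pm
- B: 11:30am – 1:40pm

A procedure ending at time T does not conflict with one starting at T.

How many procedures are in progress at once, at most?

Sweep the timeline, counting +1 at each start and −1 at each end (ends before starts at a tie):
9:40am start A → 1
11:30am start B → 2
12:40pm end A → 1
12:40pm start D → 2
1:10pm start F → 3
1:40pm end B → 2
1:40pm start C → 3
2:10pm end D → 2
3:00pm end F → 1
4:30pm end C → 0
4:40pm start E → 1
6:10pm start G → 2
6:30pm end E → 1
8:30pm end G → 0
Peak is 3, at 1:10pm (B, D, F).

3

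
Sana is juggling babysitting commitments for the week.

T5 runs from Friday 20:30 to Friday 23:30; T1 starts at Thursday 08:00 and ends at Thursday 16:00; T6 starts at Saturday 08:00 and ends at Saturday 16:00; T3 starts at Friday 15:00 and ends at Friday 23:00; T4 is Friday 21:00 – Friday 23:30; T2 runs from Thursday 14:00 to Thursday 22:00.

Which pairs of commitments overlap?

T1 & T2, T3 & T4, T3 & T5, T4 & T5

Sorted by start: T1, T2, T3, T5, T4, T6.
T2 starts before T1 ends → T1 and T2 overlap.
T3 starts after T1 ends, so T1 has no further overlaps.
T3 starts after T2 ends, so T2 has no further overlaps.
T5 starts before T3 ends → T3 and T5 overlap.
T4 starts before T3 ends → T3 and T4 overlap.
T6 starts after T3 ends.
T4 starts before T5 ends → T5 and T4 overlap.
T6 starts after T5 ends.
T6 starts after T4 ends.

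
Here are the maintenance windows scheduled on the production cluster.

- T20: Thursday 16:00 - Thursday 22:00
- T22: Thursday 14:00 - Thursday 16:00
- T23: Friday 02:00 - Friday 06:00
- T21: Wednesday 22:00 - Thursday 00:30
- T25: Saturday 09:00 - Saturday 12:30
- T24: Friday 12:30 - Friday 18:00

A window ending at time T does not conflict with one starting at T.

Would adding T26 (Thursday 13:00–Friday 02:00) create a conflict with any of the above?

T21: ends Thursday 00:30 at or before T26 starts Thursday 13:00 → clear.
T22: starts Thursday 14:00 before T26 ends Friday 02:00, and ends Thursday 16:00 after T26 starts Thursday 13:00 → overlap.
T20: starts Thursday 16:00 before T26 ends Friday 02:00, and ends Thursday 22:00 after T26 starts Thursday 13:00 → overlap.
T23: starts Friday 02:00 at or after T26 ends Friday 02:00 → clear.
T24: starts Friday 12:30 at or after T26 ends Friday 02:00 → clear.
T25: starts Saturday 09:00 at or after T26 ends Friday 02:00 → clear.
T26 overlaps T20, T22.

Yes — it overlaps T20, T22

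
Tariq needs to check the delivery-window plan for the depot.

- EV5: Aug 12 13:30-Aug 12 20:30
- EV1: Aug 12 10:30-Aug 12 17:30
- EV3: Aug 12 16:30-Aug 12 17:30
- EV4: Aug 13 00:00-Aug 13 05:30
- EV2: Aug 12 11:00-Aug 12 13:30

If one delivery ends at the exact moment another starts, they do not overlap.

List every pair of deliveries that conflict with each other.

Sorted by start: EV1, EV2, EV5, EV3, EV4.
EV2 starts before EV1 ends → EV1 and EV2 overlap.
EV5 starts before EV1 ends → EV1 and EV5 overlap.
EV3 starts before EV1 ends → EV1 and EV3 overlap.
EV4 starts after EV1 ends.
EV5 starts exactly when EV2 ends (back-to-back, no overlap) — done with EV2.
EV3 starts before EV5 ends → EV5 and EV3 overlap.
EV4 starts after EV5 ends.
EV4 starts after EV3 ends.

EV1 & EV2, EV1 & EV3, EV1 & EV5, EV3 & EV5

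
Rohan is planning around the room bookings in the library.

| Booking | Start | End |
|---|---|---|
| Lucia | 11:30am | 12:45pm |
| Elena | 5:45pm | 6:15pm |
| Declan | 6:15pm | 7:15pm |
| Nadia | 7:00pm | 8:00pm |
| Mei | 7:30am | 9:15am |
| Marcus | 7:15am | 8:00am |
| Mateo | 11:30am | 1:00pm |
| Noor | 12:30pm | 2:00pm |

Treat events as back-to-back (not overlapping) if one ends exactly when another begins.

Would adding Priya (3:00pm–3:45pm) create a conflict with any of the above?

No — it doesn't clash with anything

Marcus: ends 8:00am at or before Priya starts 3:00pm → clear.
Mei: ends 9:15am at or before Priya starts 3:00pm → clear.
Mateo: ends 1:00pm at or before Priya starts 3:00pm → clear.
Lucia: ends 12:45pm at or before Priya starts 3:00pm → clear.
Noor: ends 2:00pm at or before Priya starts 3:00pm → clear.
Elena: starts 5:45pm at or after Priya ends 3:45pm → clear.
Declan: starts 6:15pm at or after Priya ends 3:45pm → clear.
Nadia: starts 7:00pm at or after Priya ends 3:45pm → clear.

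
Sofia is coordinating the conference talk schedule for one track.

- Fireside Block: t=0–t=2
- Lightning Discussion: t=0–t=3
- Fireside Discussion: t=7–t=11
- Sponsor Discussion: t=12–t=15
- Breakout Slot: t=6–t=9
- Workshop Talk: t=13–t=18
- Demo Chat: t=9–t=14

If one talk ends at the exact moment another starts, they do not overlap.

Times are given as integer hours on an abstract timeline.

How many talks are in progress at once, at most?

3

Sweep the timeline, counting +1 at each start and −1 at each end (ends before starts at a tie):
t=0 start Fireside Block → 1
t=0 start Lightning Discussion → 2
t=2 end Fireside Block → 1
t=3 end Lightning Discussion → 0
t=6 start Breakout Slot → 1
t=7 start Fireside Discussion → 2
t=9 end Breakout Slot → 1
t=9 start Demo Chat → 2
t=11 end Fireside Discussion → 1
t=12 start Sponsor Discussion → 2
t=13 start Workshop Talk → 3
t=14 end Demo Chat → 2
t=15 end Sponsor Discussion → 1
t=18 end Workshop Talk → 0
Peak is 3, at t=13 (Demo Chat, Sponsor Discussion, Workshop Talk).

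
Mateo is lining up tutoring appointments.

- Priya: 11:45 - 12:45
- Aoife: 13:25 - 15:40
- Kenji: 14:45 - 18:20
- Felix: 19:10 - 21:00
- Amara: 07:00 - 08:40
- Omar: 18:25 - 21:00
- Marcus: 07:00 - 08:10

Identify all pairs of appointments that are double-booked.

Amara & Marcus, Aoife & Kenji, Felix & Omar

Sorted by start: Marcus, Amara, Priya, Aoife, Kenji, Omar, Felix.
Amara starts before Marcus ends → Marcus and Amara overlap.
Priya starts after Marcus ends, so Marcus has no further overlaps.
Priya starts after Amara ends, so Amara has no further overlaps.
Aoife starts after Priya ends, so Priya has no further overlaps.
Kenji starts before Aoife ends → Aoife and Kenji overlap.
Omar starts after Aoife ends, so Aoife has no further overlaps.
Omar starts after Kenji ends, so Kenji has no further overlaps.
Felix starts before Omar ends → Omar and Felix overlap.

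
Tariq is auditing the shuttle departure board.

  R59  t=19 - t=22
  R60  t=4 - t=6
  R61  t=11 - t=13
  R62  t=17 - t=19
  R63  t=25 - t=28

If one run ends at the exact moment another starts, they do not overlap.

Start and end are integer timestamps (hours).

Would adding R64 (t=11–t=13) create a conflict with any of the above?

Yes — it overlaps R61

R60: ends t=6 at or before R64 starts t=11 → clear.
R61: starts t=11 before R64 ends t=13, and ends t=13 after R64 starts t=11 → overlap.
R62: starts t=17 at or after R64 ends t=13 → clear.
R59: starts t=19 at or after R64 ends t=13 → clear.
R63: starts t=25 at or after R64 ends t=13 → clear.
R64 overlaps R61.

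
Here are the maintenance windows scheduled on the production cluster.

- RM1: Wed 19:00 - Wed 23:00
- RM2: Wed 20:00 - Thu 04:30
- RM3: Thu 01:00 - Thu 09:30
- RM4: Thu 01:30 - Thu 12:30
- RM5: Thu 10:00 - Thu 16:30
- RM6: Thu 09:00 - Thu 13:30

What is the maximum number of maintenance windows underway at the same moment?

Walk through starts and ends in time order (an end at T is processed before a start at T):
Wed 19:00 start RM1 → 1
Wed 20:00 start RM2 → 2
Wed 23:00 end RM1 → 1
Thu 01:00 start RM3 → 2
Thu 01:30 start RM4 → 3
Thu 04:30 end RM2 → 2
Thu 09:00 start RM6 → 3
Thu 09:30 end RM3 → 2
Thu 10:00 start RM5 → 3
Thu 12:30 end RM4 → 2
Thu 13:30 end RM6 → 1
Thu 16:30 end RM5 → 0
Peak is 3, at Thu 01:30 (RM2, RM3, RM4).

3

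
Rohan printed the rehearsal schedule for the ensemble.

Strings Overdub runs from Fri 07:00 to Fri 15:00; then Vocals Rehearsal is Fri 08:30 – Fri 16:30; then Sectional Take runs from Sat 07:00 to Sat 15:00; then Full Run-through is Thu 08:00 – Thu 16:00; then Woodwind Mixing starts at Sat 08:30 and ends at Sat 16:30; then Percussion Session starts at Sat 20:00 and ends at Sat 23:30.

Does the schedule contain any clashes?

Sorted by start: Full Run-through, Strings Overdub, Vocals Rehearsal, Sectional Take, Woodwind Mixing, Percussion Session.
Strings Overdub starts after Full Run-through ends; Full Run-through is clear from here.
Vocals Rehearsal starts before Strings Overdub ends → Strings Overdub and Vocals Rehearsal overlap.
That's a conflict, so the schedule is not conflict-free.

Yes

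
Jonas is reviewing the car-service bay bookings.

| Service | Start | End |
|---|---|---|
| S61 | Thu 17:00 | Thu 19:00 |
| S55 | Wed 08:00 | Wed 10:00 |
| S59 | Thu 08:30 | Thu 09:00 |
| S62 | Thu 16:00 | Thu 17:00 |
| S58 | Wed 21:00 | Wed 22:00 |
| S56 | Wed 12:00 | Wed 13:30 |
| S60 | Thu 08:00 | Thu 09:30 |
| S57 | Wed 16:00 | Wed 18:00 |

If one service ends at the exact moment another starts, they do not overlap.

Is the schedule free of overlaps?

Two intervals overlap when each starts before the other ends.
Sorted by start: S55, S56, S57, S58, S60, S59, S62, S61.
S56 starts after S55 ends — done with S55.
S57 starts after S56 ends — done with S56.
S58 starts after S57 ends — done with S57.
S60 starts after S58 ends — done with S58.
S59 starts before S60 ends → S60 and S59 overlap.
That's a conflict, so the schedule is not conflict-free.

No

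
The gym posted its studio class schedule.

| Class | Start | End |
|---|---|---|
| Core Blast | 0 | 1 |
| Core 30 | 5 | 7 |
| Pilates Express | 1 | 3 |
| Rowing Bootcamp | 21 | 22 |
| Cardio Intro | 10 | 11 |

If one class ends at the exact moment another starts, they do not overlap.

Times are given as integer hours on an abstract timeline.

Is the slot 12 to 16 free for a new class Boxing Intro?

Core Blast: ends 1 at or before Boxing Intro starts 12 → clear.
Pilates Express: ends 3 at or before Boxing Intro starts 12 → clear.
Core 30: ends 7 at or before Boxing Intro starts 12 → clear.
Cardio Intro: ends 11 at or before Boxing Intro starts 12 → clear.
Rowing Bootcamp: starts 21 at or after Boxing Intro ends 16 → clear.

Yes — the slot is free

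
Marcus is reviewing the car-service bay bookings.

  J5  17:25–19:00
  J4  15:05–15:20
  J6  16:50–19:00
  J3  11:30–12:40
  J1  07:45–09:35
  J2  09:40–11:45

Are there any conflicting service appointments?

Two intervals overlap when each starts before the other ends.
Sorted by start: J1, J2, J3, J4, J6, J5.
J2 starts after J1 ends, so J1 has no further overlaps.
J3 starts before J2 ends → J2 and J3 overlap.
That's a conflict, so the schedule is not conflict-free.

Yes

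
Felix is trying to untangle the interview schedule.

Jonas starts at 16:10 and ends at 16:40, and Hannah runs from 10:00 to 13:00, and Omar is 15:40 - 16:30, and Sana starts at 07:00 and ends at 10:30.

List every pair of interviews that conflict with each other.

Hannah & Sana, Jonas & Omar

Sorted by start: Sana, Hannah, Omar, Jonas.
Hannah starts before Sana ends → Sana and Hannah overlap.
Omar starts after Sana ends, so Sana has no further overlaps.
Omar starts after Hannah ends, so Hannah has no further overlaps.
Jonas starts before Omar ends → Omar and Jonas overlap.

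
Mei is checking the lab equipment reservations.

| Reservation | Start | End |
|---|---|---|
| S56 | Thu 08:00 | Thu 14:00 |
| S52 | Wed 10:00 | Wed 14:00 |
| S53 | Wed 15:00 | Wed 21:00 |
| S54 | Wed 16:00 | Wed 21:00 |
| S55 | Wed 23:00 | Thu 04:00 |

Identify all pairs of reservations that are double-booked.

Sorted by start: S52, S53, S54, S55, S56.
S53 starts after S52 ends; S52 is clear from here.
S54 starts before S53 ends → S53 and S54 overlap.
S55 starts after S53 ends; S53 is clear from here.
S55 starts after S54 ends; S54 is clear from here.
S56 starts after S55 ends.

S53 & S54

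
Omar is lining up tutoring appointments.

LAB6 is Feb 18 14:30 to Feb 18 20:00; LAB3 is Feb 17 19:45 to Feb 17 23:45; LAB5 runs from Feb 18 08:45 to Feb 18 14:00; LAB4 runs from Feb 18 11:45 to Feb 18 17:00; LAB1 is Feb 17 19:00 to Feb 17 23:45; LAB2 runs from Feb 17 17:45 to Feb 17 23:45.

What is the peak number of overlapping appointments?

Sort all start/end points and keep a running count:
Feb 17 17:45 start LAB2 → 1
Feb 17 19:00 start LAB1 → 2
Feb 17 19:45 start LAB3 → 3
Feb 17 23:45 end LAB1 → 2
Feb 17 23:45 end LAB2 → 1
Feb 17 23:45 end LAB3 → 0
Feb 18 08:45 start LAB5 → 1
Feb 18 11:45 start LAB4 → 2
Feb 18 14:00 end LAB5 → 1
Feb 18 14:30 start LAB6 → 2
Feb 18 17:00 end LAB4 → 1
Feb 18 20:00 end LAB6 → 0
Peak is 3, at Feb 17 19:45 (LAB1, LAB2, LAB3).

3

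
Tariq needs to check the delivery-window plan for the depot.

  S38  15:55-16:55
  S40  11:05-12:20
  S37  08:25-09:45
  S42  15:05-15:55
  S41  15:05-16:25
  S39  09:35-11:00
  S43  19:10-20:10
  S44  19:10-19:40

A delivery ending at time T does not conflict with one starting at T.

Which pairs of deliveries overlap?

S37 & S39, S38 & S41, S41 & S42, S43 & S44

Sorted by start: S37, S39, S40, S41, S42, S38, S43, S44.
S39 starts before S37 ends → S37 and S39 overlap.
S40 starts after S37 ends — done with S37.
S40 starts after S39 ends — done with S39.
S41 starts after S40 ends — done with S40.
S42 starts before S41 ends → S41 and S42 overlap.
S38 starts before S41 ends → S41 and S38 overlap.
S43 starts after S41 ends — done with S41.
S38 starts exactly when S42 ends (back-to-back, no overlap) — done with S42.
S43 starts after S38 ends — done with S38.
S44 starts before S43 ends → S43 and S44 overlap.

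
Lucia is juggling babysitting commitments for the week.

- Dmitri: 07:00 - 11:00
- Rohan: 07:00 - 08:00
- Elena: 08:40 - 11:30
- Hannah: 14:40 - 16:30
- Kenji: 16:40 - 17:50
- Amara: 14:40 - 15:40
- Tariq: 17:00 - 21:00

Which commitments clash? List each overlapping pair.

Amara & Hannah, Dmitri & Elena, Dmitri & Rohan, Kenji & Tariq

Sorted by start: Dmitri, Rohan, Elena, Hannah, Amara, Kenji, Tariq.
Rohan starts before Dmitri ends → Dmitri and Rohan overlap.
Elena starts before Dmitri ends → Dmitri and Elena overlap.
Hannah starts after Dmitri ends, so Dmitri has no further overlaps.
Elena starts after Rohan ends, so Rohan has no further overlaps.
Hannah starts after Elena ends, so Elena has no further overlaps.
Amara starts before Hannah ends → Hannah and Amara overlap.
Kenji starts after Hannah ends, so Hannah has no further overlaps.
Kenji starts after Amara ends, so Amara has no further overlaps.
Tariq starts before Kenji ends → Kenji and Tariq overlap.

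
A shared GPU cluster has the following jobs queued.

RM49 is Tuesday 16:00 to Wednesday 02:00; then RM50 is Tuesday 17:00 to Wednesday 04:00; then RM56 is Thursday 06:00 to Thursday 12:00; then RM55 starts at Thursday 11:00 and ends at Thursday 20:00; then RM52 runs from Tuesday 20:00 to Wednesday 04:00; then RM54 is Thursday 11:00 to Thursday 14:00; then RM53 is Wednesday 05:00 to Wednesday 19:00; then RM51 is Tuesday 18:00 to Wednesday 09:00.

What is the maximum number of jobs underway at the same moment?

4

Sort all start/end points and keep a running count:
Tuesday 16:00 start RM49 → 1
Tuesday 17:00 start RM50 → 2
Tuesday 18:00 start RM51 → 3
Tuesday 20:00 start RM52 → 4
Wednesday 02:00 end RM49 → 3
Wednesday 04:00 end RM50 → 2
Wednesday 04:00 end RM52 → 1
Wednesday 05:00 start RM53 → 2
Wednesday 09:00 end RM51 → 1
Wednesday 19:00 end RM53 → 0
Thursday 06:00 start RM56 → 1
Thursday 11:00 start RM54 → 2
Thursday 11:00 start RM55 → 3
Thursday 12:00 end RM56 → 2
Thursday 14:00 end RM54 → 1
Thursday 20:00 end RM55 → 0
Peak is 4, at Tuesday 20:00 (RM49, RM50, RM51, RM52).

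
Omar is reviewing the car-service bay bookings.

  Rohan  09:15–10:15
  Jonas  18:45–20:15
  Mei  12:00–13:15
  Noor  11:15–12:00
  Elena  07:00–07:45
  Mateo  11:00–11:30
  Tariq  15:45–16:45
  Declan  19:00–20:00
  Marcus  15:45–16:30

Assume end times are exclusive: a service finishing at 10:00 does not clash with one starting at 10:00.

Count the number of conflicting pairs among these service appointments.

Sorted by start: Elena, Rohan, Mateo, Noor, Mei, Marcus, Tariq, Jonas, Declan.
Rohan starts after Elena ends, so nothing later overlaps Elena either.
Mateo starts after Rohan ends, so nothing later overlaps Rohan either.
Noor starts before Mateo ends → Mateo and Noor overlap.
Mei starts after Mateo ends, so nothing later overlaps Mateo either.
Mei starts exactly when Noor ends (back-to-back, no overlap), so nothing later overlaps Noor either.
Marcus starts after Mei ends, so nothing later overlaps Mei either.
Tariq starts before Marcus ends → Marcus and Tariq overlap.
Jonas starts after Marcus ends, so nothing later overlaps Marcus either.
Jonas starts after Tariq ends, so nothing later overlaps Tariq either.
Declan starts before Jonas ends → Jonas and Declan overlap.
Overlapping pairs: Declan & Jonas, Marcus & Tariq, Mateo & Noor — 3 in total.

3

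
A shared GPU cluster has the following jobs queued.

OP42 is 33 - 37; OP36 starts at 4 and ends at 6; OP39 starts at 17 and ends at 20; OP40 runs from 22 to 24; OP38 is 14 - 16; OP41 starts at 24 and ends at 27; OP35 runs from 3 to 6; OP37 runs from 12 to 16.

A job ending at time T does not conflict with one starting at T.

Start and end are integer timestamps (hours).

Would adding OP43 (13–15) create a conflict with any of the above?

OP35: ends 6 at or before OP43 starts 13 → clear.
OP36: ends 6 at or before OP43 starts 13 → clear.
OP37: starts 12 before OP43 ends 15, and ends 16 after OP43 starts 13 → overlap.
OP38: starts 14 before OP43 ends 15, and ends 16 after OP43 starts 13 → overlap.
OP39: starts 17 at or after OP43 ends 15 → clear.
OP40: starts 22 at or after OP43 ends 15 → clear.
OP41: starts 24 at or after OP43 ends 15 → clear.
OP42: starts 33 at or after OP43 ends 15 → clear.
OP43 overlaps OP37, OP38.

Yes — it overlaps OP37, OP38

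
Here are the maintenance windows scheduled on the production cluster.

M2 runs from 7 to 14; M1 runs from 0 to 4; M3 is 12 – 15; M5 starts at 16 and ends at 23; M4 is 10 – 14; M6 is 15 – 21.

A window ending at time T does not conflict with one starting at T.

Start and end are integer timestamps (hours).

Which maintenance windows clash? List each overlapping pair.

Sorted by start: M1, M2, M4, M3, M6, M5.
M2 starts after M1 ends; M1 is clear from here.
M4 starts before M2 ends → M2 and M4 overlap.
M3 starts before M2 ends → M2 and M3 overlap.
M6 starts after M2 ends; M2 is clear from here.
M3 starts before M4 ends → M4 and M3 overlap.
M6 starts after M4 ends; M4 is clear from here.
M6 starts exactly when M3 ends (back-to-back, no overlap); M3 is clear from here.
M5 starts before M6 ends → M6 and M5 overlap.

M2 & M3, M2 & M4, M3 & M4, M5 & M6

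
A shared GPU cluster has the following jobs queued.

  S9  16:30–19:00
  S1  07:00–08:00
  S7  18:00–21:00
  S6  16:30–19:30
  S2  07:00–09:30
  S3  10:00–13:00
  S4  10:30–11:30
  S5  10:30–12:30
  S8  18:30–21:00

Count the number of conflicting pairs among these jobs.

10

Check each pair: they overlap iff neither finishes before the other starts.
Sorted by start: S1, S2, S3, S4, S5, S6, S9, S7, S8.
S2 starts before S1 ends → S1 and S2 overlap.
S3 starts after S1 ends, so nothing later overlaps S1 either.
S3 starts after S2 ends, so nothing later overlaps S2 either.
S4 starts before S3 ends → S3 and S4 overlap.
S5 starts before S3 ends → S3 and S5 overlap.
S6 starts after S3 ends, so nothing later overlaps S3 either.
S5 starts before S4 ends → S4 and S5 overlap.
S6 starts after S4 ends, so nothing later overlaps S4 either.
S6 starts after S5 ends, so nothing later overlaps S5 either.
S9 starts before S6 ends → S6 and S9 overlap.
S7 starts before S6 ends → S6 and S7 overlap.
S8 starts before S6 ends → S6 and S8 overlap.
S7 starts before S9 ends → S9 and S7 overlap.
S8 starts before S9 ends → S9 and S8 overlap.
S8 starts before S7 ends → S7 and S8 overlap.
Overlapping pairs: S1 & S2, S3 & S4, S3 & S5, S4 & S5, S6 & S7, S6 & S8, S6 & S9, S7 & S8, S7 & S9, S8 & S9 — 10 in total.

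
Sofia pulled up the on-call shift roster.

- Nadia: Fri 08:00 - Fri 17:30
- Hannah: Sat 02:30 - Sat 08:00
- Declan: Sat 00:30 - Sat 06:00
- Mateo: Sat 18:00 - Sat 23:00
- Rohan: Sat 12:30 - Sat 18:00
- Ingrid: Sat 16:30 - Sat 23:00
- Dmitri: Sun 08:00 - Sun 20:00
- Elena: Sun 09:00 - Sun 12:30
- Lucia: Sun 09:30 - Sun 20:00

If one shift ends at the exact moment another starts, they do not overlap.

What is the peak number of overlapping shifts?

3

Walk through starts and ends in time order (an end at T is processed before a start at T):
Fri 08:00 start Nadia → 1
Fri 17:30 end Nadia → 0
Sat 00:30 start Declan → 1
Sat 02:30 start Hannah → 2
Sat 06:00 end Declan → 1
Sat 08:00 end Hannah → 0
Sat 12:30 start Rohan → 1
Sat 16:30 start Ingrid → 2
Sat 18:00 end Rohan → 1
Sat 18:00 start Mateo → 2
Sat 23:00 end Ingrid → 1
Sat 23:00 end Mateo → 0
Sun 08:00 start Dmitri → 1
Sun 09:00 start Elena → 2
Sun 09:30 start Lucia → 3
Sun 12:30 end Elena → 2
Sun 20:00 end Dmitri → 1
Sun 20:00 end Lucia → 0
Peak is 3, at Sun 09:30 (Dmitri, Elena, Lucia).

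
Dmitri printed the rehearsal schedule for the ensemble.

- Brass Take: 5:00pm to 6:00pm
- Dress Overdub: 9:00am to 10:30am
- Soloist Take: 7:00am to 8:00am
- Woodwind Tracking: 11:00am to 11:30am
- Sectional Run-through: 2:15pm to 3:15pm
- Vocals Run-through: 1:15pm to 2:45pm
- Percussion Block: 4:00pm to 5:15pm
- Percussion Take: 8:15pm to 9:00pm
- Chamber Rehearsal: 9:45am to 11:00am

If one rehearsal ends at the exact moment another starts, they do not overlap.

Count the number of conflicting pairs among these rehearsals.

3

Sorted by start: Soloist Take, Dress Overdub, Chamber Rehearsal, Woodwind Tracking, Vocals Run-through, Sectional Run-through, Percussion Block, Brass Take, Percussion Take.
Dress Overdub starts after Soloist Take ends, so Soloist Take has no further overlaps.
Chamber Rehearsal starts before Dress Overdub ends → Dress Overdub and Chamber Rehearsal overlap.
Woodwind Tracking starts after Dress Overdub ends, so Dress Overdub has no further overlaps.
Woodwind Tracking starts exactly when Chamber Rehearsal ends (back-to-back, no overlap), so Chamber Rehearsal has no further overlaps.
Vocals Run-through starts after Woodwind Tracking ends, so Woodwind Tracking has no further overlaps.
Sectional Run-through starts before Vocals Run-through ends → Vocals Run-through and Sectional Run-through overlap.
Percussion Block starts after Vocals Run-through ends, so Vocals Run-through has no further overlaps.
Percussion Block starts after Sectional Run-through ends, so Sectional Run-through has no further overlaps.
Brass Take starts before Percussion Block ends → Percussion Block and Brass Take overlap.
Percussion Take starts after Percussion Block ends.
Percussion Take starts after Brass Take ends.
Overlapping pairs: Brass Take & Percussion Block, Chamber Rehearsal & Dress Overdub, Sectional Run-through & Vocals Run-through — 3 in total.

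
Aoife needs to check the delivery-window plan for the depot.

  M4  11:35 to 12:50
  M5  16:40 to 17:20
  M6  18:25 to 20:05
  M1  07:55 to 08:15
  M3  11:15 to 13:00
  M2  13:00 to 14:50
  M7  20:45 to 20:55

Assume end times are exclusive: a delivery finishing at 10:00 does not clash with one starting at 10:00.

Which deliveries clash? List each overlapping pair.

M3 & M4

Two intervals overlap when each starts before the other ends.
Sorted by start: M1, M3, M4, M2, M5, M6, M7.
M3 starts after M1 ends — done with M1.
M4 starts before M3 ends → M3 and M4 overlap.
M2 starts exactly when M3 ends (back-to-back, no overlap) — done with M3.
M2 starts after M4 ends — done with M4.
M5 starts after M2 ends — done with M2.
M6 starts after M5 ends — done with M5.
M7 starts after M6 ends.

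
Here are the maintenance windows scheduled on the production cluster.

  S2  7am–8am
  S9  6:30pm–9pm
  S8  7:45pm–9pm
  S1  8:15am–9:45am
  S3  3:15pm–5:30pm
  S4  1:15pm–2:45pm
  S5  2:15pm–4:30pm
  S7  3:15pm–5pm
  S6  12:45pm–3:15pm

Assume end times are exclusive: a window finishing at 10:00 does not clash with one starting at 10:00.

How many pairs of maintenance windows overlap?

Sorted by start: S2, S1, S6, S4, S5, S3, S7, S9, S8.
S1 starts after S2 ends, so S2 has no further overlaps.
S6 starts after S1 ends, so S1 has no further overlaps.
S4 starts before S6 ends → S6 and S4 overlap.
S5 starts before S6 ends → S6 and S5 overlap.
S3 starts exactly when S6 ends (back-to-back, no overlap), so S6 has no further overlaps.
S5 starts before S4 ends → S4 and S5 overlap.
S3 starts after S4 ends, so S4 has no further overlaps.
S3 starts before S5 ends → S5 and S3 overlap.
S7 starts before S5 ends → S5 and S7 overlap.
S9 starts after S5 ends, so S5 has no further overlaps.
S7 starts before S3 ends → S3 and S7 overlap.
S9 starts after S3 ends, so S3 has no further overlaps.
S9 starts after S7 ends, so S7 has no further overlaps.
S8 starts before S9 ends → S9 and S8 overlap.
Overlapping pairs: S3 & S5, S3 & S7, S4 & S5, S4 & S6, S5 & S6, S5 & S7, S8 & S9 — 7 in total.

7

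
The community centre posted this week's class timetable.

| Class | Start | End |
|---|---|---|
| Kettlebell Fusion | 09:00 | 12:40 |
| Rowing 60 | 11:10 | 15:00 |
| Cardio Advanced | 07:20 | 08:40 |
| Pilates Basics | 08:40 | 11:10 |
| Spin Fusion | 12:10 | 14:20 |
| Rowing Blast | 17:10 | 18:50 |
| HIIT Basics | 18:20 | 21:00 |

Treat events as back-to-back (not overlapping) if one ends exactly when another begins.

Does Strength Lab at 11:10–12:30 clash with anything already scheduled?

Yes — it overlaps Kettlebell Fusion, Rowing 60, Spin Fusion

Cardio Advanced: ends 08:40 at or before Strength Lab starts 11:10 → clear.
Pilates Basics: ends 11:10 at or before Strength Lab starts 11:10 → clear.
Kettlebell Fusion: starts 09:00 before Strength Lab ends 12:30, and ends 12:40 after Strength Lab starts 11:10 → overlap.
Rowing 60: starts 11:10 before Strength Lab ends 12:30, and ends 15:00 after Strength Lab starts 11:10 → overlap.
Spin Fusion: starts 12:10 before Strength Lab ends 12:30, and ends 14:20 after Strength Lab starts 11:10 → overlap.
Rowing Blast: starts 17:10 at or after Strength Lab ends 12:30 → clear.
HIIT Basics: starts 18:20 at or after Strength Lab ends 12:30 → clear.
Strength Lab overlaps Kettlebell Fusion, Rowing 60, Spin Fusion.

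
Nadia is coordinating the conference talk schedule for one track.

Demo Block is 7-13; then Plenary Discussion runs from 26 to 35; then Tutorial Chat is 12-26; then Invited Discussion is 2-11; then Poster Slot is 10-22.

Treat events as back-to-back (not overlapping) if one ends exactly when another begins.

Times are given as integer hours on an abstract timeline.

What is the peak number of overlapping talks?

Sort all start/end points and keep a running count:
2 start Invited Discussion → 1
7 start Demo Block → 2
10 start Poster Slot → 3
11 end Invited Discussion → 2
12 start Tutorial Chat → 3
13 end Demo Block → 2
22 end Poster Slot → 1
26 end Tutorial Chat → 0
26 start Plenary Discussion → 1
35 end Plenary Discussion → 0
Peak is 3, at 10 (Demo Block, Invited Discussion, Poster Slot).

3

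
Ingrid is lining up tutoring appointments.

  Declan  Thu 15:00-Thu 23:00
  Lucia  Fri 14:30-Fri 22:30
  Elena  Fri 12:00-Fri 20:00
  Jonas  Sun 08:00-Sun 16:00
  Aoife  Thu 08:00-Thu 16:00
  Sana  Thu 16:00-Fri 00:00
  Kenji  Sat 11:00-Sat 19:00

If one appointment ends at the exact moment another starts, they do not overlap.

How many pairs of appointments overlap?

Sorted by start: Aoife, Declan, Sana, Elena, Lucia, Kenji, Jonas.
Declan starts before Aoife ends → Aoife and Declan overlap.
Sana starts exactly when Aoife ends (back-to-back, no overlap); Aoife is clear from here.
Sana starts before Declan ends → Declan and Sana overlap.
Elena starts after Declan ends; Declan is clear from here.
Elena starts after Sana ends; Sana is clear from here.
Lucia starts before Elena ends → Elena and Lucia overlap.
Kenji starts after Elena ends; Elena is clear from here.
Kenji starts after Lucia ends; Lucia is clear from here.
Jonas starts after Kenji ends.
Overlapping pairs: Aoife & Declan, Declan & Sana, Elena & Lucia — 3 in total.

3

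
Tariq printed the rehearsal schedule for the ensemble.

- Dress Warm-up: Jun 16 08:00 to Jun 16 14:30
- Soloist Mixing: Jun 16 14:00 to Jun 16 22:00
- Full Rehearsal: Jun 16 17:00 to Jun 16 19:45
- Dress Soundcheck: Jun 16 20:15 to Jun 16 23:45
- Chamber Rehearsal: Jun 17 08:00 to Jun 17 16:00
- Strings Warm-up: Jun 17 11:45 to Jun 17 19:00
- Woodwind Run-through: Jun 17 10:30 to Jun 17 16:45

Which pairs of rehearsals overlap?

Sorted by start: Dress Warm-up, Soloist Mixing, Full Rehearsal, Dress Soundcheck, Chamber Rehearsal, Woodwind Run-through, Strings Warm-up.
Soloist Mixing starts before Dress Warm-up ends → Dress Warm-up and Soloist Mixing overlap.
Full Rehearsal starts after Dress Warm-up ends, so Dress Warm-up has no further overlaps.
Full Rehearsal starts before Soloist Mixing ends → Soloist Mixing and Full Rehearsal overlap.
Dress Soundcheck starts before Soloist Mixing ends → Soloist Mixing and Dress Soundcheck overlap.
Chamber Rehearsal starts after Soloist Mixing ends, so Soloist Mixing has no further overlaps.
Dress Soundcheck starts after Full Rehearsal ends, so Full Rehearsal has no further overlaps.
Chamber Rehearsal starts after Dress Soundcheck ends, so Dress Soundcheck has no further overlaps.
Woodwind Run-through starts before Chamber Rehearsal ends → Chamber Rehearsal and Woodwind Run-through overlap.
Strings Warm-up starts before Chamber Rehearsal ends → Chamber Rehearsal and Strings Warm-up overlap.
Strings Warm-up starts before Woodwind Run-through ends → Woodwind Run-through and Strings Warm-up overlap.

Chamber Rehearsal & Strings Warm-up, Chamber Rehearsal & Woodwind Run-through, Dress Soundcheck & Soloist Mixing, Dress Warm-up & Soloist Mixing, Full Rehearsal & Soloist Mixing, Strings Warm-up & Woodwind Run-through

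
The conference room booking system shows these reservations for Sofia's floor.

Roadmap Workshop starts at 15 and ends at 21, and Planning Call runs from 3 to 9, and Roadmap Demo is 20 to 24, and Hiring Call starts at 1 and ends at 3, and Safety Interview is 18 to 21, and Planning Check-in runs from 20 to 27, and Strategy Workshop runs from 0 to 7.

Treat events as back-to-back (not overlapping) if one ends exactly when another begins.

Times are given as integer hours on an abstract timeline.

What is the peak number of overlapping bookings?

4

Walk through starts and ends in time order (an end at T is processed before a start at T):
0 start Strategy Workshop → 1
1 start Hiring Call → 2
3 end Hiring Call → 1
3 start Planning Call → 2
7 end Strategy Workshop → 1
9 end Planning Call → 0
15 start Roadmap Workshop → 1
18 start Safety Interview → 2
20 start Planning Check-in → 3
20 start Roadmap Demo → 4
21 end Roadmap Workshop → 3
21 end Safety Interview → 2
24 end Roadmap Demo → 1
27 end Planning Check-in → 0
Peak is 4, at 20 (Planning Check-in, Roadmap Demo, Roadmap Workshop, Safety Interview).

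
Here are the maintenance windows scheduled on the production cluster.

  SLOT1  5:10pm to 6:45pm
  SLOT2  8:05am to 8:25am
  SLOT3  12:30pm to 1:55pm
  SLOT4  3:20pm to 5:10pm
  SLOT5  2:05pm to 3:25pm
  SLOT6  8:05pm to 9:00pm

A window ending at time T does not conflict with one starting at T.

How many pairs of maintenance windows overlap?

Check each pair: they overlap iff neither finishes before the other starts.
Sorted by start: SLOT2, SLOT3, SLOT5, SLOT4, SLOT1, SLOT6.
SLOT3 starts after SLOT2 ends; SLOT2 is clear from here.
SLOT5 starts after SLOT3 ends; SLOT3 is clear from here.
SLOT4 starts before SLOT5 ends → SLOT5 and SLOT4 overlap.
SLOT1 starts after SLOT5 ends; SLOT5 is clear from here.
SLOT1 starts exactly when SLOT4 ends (back-to-back, no overlap); SLOT4 is clear from here.
SLOT6 starts after SLOT1 ends.
Overlapping pairs: SLOT4 & SLOT5 — 1 in total.

1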